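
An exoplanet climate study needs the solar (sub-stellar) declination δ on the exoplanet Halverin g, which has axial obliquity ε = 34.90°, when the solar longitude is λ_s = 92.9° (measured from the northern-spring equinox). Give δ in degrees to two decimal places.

δ = +34.85°

sin δ = sin ε · sin λ_s = sin 34.90° × sin 92.9° = 0.571413.
δ = arcsin(0.571413) = +34.85°.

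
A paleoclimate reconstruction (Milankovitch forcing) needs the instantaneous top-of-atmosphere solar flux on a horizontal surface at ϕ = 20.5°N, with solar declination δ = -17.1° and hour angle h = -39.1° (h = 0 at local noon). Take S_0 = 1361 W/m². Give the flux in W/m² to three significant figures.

805 W/m²

cos θ_z = sin ϕ sin δ + cos ϕ cos δ cos h = -0.102975 + 0.694767 = 0.591792.
Flux = S_0 · cos θ_z = 1361 × 0.591792 = 805.4 W/m².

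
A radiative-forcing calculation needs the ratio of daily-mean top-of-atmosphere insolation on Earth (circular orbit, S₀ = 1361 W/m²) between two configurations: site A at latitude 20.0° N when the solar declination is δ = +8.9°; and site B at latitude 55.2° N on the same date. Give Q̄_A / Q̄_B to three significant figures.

— Configuration A (φ=+20.0°):
cos H₀ = −tan(+20.0°) tan(+8.900°) = -0.0570, H₀ = 1.6278 rad.
Bracket: H₀ sin φ sin δ + cos φ cos δ sin H₀ = 1.6278×0.34202×0.15471 + 0.93969×0.98796×0.99837 = 0.086133 + 0.926863 = 1.012996.
Q̄ = (S₀/π) × [bracket] = (1361/π) × 1.012996 = 438.85 W/m².
— Configuration B (φ=+55.2°):
cos H₀ = −tan(+55.2°) tan(+8.900°) = -0.2253, H₀ = 1.7981 rad.
Bracket: H₀ sin φ sin δ + cos φ cos δ sin H₀ = 1.7981×0.82115×0.15471 + 0.57071×0.98796×0.97429 = 0.228431 + 0.549342 = 0.777773.
Q̄ = (S₀/π) × [bracket] = (1361/π) × 0.777773 = 336.95 W/m².
Ratio Q̄_A / Q̄_B = 438.85 / 336.95 = 1.302.

Q̄_A / Q̄_B ≈ 1.30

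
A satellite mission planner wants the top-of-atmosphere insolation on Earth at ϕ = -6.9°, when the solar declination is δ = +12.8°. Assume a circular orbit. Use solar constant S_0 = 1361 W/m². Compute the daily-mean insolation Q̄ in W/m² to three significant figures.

cos h₀ = −tan(-6.9°) tan(+12.800°) = 0.0275, h₀ = 1.5433 rad.
Bracket: h₀ sin ϕ sin δ + cos ϕ cos δ sin h₀ = 1.5433×-0.12014×0.22155 + 0.99276×0.97515×0.99962 = -0.041078 + 0.967722 = 0.926644.
Q̄ = (S_0/π) × [bracket] = (1361/π) × 0.926644 = 401.4 W/m².

Q̄ ≈ 401 W/m²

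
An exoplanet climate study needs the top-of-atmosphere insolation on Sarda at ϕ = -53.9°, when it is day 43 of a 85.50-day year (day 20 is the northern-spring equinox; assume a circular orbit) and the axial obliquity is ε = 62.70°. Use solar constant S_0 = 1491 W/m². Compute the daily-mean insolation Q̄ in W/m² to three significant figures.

Q̄ ≈ 0.00 W/m²

Solar longitude: L_s = 360° × (43 − 20)/85.50 = 96.842°.
sin δ = sin 62.70° × sin 96.842° = 0.88229, so δ = +61.920°.
cos h₀ = −tan(-53.9°) tan(+61.920°) = 2.5704 ≥ 1 ⇒ polar night, h₀ = 0 and Q̄ = 0.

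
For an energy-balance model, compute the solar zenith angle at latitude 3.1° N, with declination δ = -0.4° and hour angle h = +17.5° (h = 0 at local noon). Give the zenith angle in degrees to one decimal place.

cos θ_z = sin φ sin δ + cos φ cos δ cos h = -0.000378 + 0.952298 = 0.951920.
θ_z = arccos(0.951920) = 17.8°.

θ_z = 17.8°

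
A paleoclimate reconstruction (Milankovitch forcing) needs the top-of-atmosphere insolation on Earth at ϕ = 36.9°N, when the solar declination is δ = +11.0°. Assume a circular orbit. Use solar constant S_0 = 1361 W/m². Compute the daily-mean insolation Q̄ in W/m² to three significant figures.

Q̄ ≈ 422 W/m²

cos h₀ = −tan(+36.9°) tan(+11.000°) = -0.1459, h₀ = 1.7173 rad.
Bracket: h₀ sin ϕ sin δ + cos ϕ cos δ sin h₀ = 1.7173×0.60042×0.19081 + 0.79968×0.98163×0.98929 = 0.196744 + 0.776583 = 0.973327.
Q̄ = (S_0/π) × [bracket] = (1361/π) × 0.973327 = 421.7 W/m².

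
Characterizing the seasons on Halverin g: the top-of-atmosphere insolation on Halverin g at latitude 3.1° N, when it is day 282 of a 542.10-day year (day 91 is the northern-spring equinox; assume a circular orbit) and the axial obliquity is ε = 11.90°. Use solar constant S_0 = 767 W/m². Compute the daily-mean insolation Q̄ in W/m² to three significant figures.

Solar longitude: L_s = 360° × (282 − 91)/542.10 = 126.840°.
sin δ = sin 11.90° × sin 126.840° = 0.16503, so δ = +9.499°.
cos h₀ = −tan(+3.1°) tan(+9.499°) = -0.0091, h₀ = 1.5799 rad.
Bracket: h₀ sin ϕ sin δ + cos ϕ cos δ sin h₀ = 1.5799×0.05408×0.16503 + 0.99854×0.98629×0.99996 = 0.014100 + 0.984811 = 0.998911.
Q̄ = (S_0/π) × [bracket] = (767/π) × 0.998911 = 243.9 W/m².

Q̄ ≈ 244 W/m²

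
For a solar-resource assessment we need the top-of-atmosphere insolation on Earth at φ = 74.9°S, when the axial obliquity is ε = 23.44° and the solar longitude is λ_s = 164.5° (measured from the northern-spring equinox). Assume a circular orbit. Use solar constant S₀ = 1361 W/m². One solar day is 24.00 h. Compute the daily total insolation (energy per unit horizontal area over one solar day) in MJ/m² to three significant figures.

4.43 MJ/m²

Solar declination: sin δ = sin ε · sin λ_s = sin 23.44° × sin 164.5° = 0.10630, so δ = +6.102°.
cos H₀ = −tan(-74.9°) tan(+6.102°) = 0.3962, H₀ = 1.1634 rad.
Bracket: H₀ sin φ sin δ + cos φ cos δ sin H₀ = 1.1634×-0.96547×0.10630 + 0.26050×0.99433×0.91815 = -0.119399 + 0.237822 = 0.118423.
Q̄ = (S₀/π) × [bracket] = (1361/π) × 0.118423 = 51.303 W/m².
Daily total = Q̄ × 24.00 h × 3600 s/h = 51.303 × 24.00 × 3600 / 10⁶ = 4.433 MJ/m².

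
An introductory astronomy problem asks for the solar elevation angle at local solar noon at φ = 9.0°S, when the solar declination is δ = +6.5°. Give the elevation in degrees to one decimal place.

74.5°

At local noon the hour angle is zero, so the zenith angle equals |φ − δ| = |-9.0° − (+6.500°)| = 15.500°.
Elevation = 90° − 15.500° = 74.5°.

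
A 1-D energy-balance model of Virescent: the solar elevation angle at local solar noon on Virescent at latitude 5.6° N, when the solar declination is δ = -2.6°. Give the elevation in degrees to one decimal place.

81.8°

At local noon the hour angle is zero, so the zenith angle equals |ϕ − δ| = |+5.6° − (-2.600°)| = 8.200°.
Elevation = 90° − 8.200° = 81.8°.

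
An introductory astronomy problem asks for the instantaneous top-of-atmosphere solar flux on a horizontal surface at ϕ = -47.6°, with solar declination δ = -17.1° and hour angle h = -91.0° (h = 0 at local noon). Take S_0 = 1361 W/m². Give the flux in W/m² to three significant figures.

280 W/m²

cos θ_z = sin ϕ sin δ + cos ϕ cos δ cos h = 0.217136 + -0.011248 = 0.205888.
Flux = S_0 · cos θ_z = 1361 × 0.205888 = 280.2 W/m².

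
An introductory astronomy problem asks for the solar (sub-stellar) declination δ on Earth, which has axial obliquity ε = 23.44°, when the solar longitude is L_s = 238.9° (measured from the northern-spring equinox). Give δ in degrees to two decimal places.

δ = -19.91°

sin δ = sin ε · sin L_s = sin 23.44° × sin 238.9° = -0.340613.
δ = arcsin(-0.340613) = -19.91°.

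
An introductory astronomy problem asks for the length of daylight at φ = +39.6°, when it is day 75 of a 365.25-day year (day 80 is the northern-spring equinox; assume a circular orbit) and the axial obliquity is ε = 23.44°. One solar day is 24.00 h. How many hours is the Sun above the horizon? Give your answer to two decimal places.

Solar longitude: λ_s = 360° × (75 − 80)/365.25 = -4.928°, i.e. -4.928° + 360° = 355.072°.
sin δ = sin 23.44° × sin 355.072° = -0.03417, so δ = -1.958°.
cos H₀ = −tan φ · tan δ = −tan(+39.6°) × tan(-1.958°) = 0.0283, so H₀ = 1.5425 rad = 88.38°.
Daylight = 2H₀/(2π) × 24.00 h = (1.5425/π) × 24.00 = 11.78 h.

11.78 h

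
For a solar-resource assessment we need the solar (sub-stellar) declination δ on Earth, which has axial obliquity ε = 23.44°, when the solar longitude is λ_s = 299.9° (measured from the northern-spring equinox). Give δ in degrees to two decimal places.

sin δ = sin ε · sin λ_s = sin 23.44° × sin 299.9° = -0.344842.
δ = arcsin(-0.344842) = -20.17°.

δ = -20.17°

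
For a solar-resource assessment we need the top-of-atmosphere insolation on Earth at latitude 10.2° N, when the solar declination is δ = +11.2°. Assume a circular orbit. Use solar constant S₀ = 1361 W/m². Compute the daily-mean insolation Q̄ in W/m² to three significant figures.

Q̄ ≈ 442 W/m²

cos H₀ = −tan(+10.2°) tan(+11.200°) = -0.0356, H₀ = 1.6064 rad.
Bracket: H₀ sin φ sin δ + cos φ cos δ sin H₀ = 1.6064×0.17708×0.19423 + 0.98420×0.98096×0.99937 = 0.055251 + 0.964853 = 1.020104.
Q̄ = (S₀/π) × [bracket] = (1361/π) × 1.020104 = 441.9 W/m².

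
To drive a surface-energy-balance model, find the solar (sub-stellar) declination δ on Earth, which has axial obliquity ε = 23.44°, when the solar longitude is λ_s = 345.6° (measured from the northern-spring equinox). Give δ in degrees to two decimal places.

sin δ = sin ε · sin λ_s = sin 23.44° × sin 345.6° = -0.098926.
δ = arcsin(-0.098926) = -5.68°.

δ = -5.68°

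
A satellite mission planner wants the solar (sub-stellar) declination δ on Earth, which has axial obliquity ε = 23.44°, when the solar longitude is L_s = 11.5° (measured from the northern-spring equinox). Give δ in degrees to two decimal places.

sin δ = sin ε · sin L_s = sin 23.44° × sin 11.5° = 0.079306.
δ = arcsin(0.079306) = +4.55°.

δ = +4.55°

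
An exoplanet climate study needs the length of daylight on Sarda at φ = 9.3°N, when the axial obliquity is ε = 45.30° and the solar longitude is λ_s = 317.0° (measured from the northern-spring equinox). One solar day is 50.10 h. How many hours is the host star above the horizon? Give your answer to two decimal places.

Solar declination: sin δ = sin ε · sin λ_s = sin 45.30° × sin 317.0° = -0.48476, so δ = -28.997°.
cos H₀ = −tan φ · tan δ = −tan(+9.3°) × tan(-28.997°) = 0.0908, so H₀ = 1.4799 rad = 84.79°.
Daylight = 2H₀/(2π) × 50.10 h = (1.4799/π) × 50.10 = 23.60 h.

23.60 h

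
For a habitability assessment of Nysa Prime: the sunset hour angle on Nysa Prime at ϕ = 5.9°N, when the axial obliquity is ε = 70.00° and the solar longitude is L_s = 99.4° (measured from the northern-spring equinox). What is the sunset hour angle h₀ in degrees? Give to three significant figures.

Solar declination: sin δ = sin ε · sin L_s = sin 70.00° × sin 99.4° = 0.92707, so δ = +67.983°.
cos h₀ = −tan ϕ · tan δ = −tan(+5.9°) × tan(+67.983°) = -0.2556, so h₀ = 1.8292 rad = 104.81°.

h₀ = 105°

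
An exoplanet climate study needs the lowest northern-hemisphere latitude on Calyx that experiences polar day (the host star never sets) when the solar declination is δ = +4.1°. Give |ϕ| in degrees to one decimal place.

|ϕ| = 85.9°

Polar day requires cos h₀ = −tan ϕ tan δ ≤ −1, i.e. tan ϕ tan δ ≥ 1.
The boundary is |tan ϕ| · |tan δ| = 1, so |ϕ| = 90° − |δ| = 90° − 4.1° = 85.9° in the northern hemisphere.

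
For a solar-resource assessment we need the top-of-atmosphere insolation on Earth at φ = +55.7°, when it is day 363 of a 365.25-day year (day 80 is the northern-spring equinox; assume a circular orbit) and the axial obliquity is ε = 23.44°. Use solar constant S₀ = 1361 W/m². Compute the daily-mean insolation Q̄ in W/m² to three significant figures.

Solar longitude: λ_s = 360° × (363 − 80)/365.25 = 278.932°.
sin δ = sin 23.44° × sin 278.932° = -0.39296, so δ = -23.139°.
cos H₀ = −tan(+55.7°) tan(-23.139°) = 0.6265, H₀ = 0.8938 rad.
Bracket: H₀ sin φ sin δ + cos φ cos δ sin H₀ = 0.8938×0.82610×-0.39296 + 0.56353×0.91955×0.77945 = -0.290149 + 0.403906 = 0.113757.
Q̄ = (S₀/π) × [bracket] = (1361/π) × 0.113757 = 49.28 W/m².

Q̄ ≈ 49.3 W/m²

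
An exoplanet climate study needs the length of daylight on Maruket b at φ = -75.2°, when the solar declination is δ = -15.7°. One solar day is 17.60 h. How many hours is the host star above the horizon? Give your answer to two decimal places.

17.60 h

Sunrise equation: cos H₀ = −tan φ · tan δ = -1.0639 ≤ −1, so the host star never sets (polar day) and H₀ = π.
Daylight = 2H₀/(2π) × 17.60 h = (3.1416/π) × 17.60 = 17.60 h.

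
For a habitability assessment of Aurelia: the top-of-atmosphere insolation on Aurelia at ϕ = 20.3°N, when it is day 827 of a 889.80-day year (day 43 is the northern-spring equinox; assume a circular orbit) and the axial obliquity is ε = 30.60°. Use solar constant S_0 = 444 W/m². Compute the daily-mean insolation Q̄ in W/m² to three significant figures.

Solar longitude: L_s = 360° × (827 − 43)/889.80 = 317.195°.
sin δ = sin 30.60° × sin 317.195° = -0.34590, so δ = -20.237°.
cos h₀ = −tan(+20.3°) tan(-20.237°) = 0.1364, h₀ = 1.4340 rad.
Bracket: h₀ sin ϕ sin δ + cos ϕ cos δ sin h₀ = 1.4340×0.34694×-0.34590 + 0.93789×0.93827×0.99066 = -0.172089 + 0.871775 = 0.699686.
Q̄ = (S_0/π) × [bracket] = (444/π) × 0.699686 = 98.89 W/m².

Q̄ ≈ 98.9 W/m²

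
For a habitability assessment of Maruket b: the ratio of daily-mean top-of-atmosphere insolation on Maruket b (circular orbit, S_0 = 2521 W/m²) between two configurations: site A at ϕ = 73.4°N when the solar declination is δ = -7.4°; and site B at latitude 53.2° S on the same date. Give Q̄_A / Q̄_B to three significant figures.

Q̄_A / Q̄_B ≈ 0.153

— Configuration A (ϕ=+73.4°):
cos h₀ = −tan(+73.4°) tan(-7.400°) = 0.4357, h₀ = 1.1200 rad.
Bracket: h₀ sin ϕ sin δ + cos ϕ cos δ sin h₀ = 1.1200×0.95832×-0.12880 + 0.28569×0.99167×0.90011 = -0.138243 + 0.255010 = 0.116767.
Q̄ = (S_0/π) × [bracket] = (2521/π) × 0.116767 = 93.701 W/m².
— Configuration B (ϕ=-53.2°):
cos h₀ = −tan(-53.2°) tan(-7.400°) = -0.1736, h₀ = 1.7453 rad.
Bracket: h₀ sin ϕ sin δ + cos ϕ cos δ sin h₀ = 1.7453×-0.80073×-0.12880 + 0.59902×0.99167×0.98481 = 0.180000 + 0.585007 = 0.765007.
Q̄ = (S_0/π) × [bracket] = (2521/π) × 0.765007 = 613.89 W/m².
Ratio Q̄_A / Q̄_B = 93.701 / 613.89 = 0.1526.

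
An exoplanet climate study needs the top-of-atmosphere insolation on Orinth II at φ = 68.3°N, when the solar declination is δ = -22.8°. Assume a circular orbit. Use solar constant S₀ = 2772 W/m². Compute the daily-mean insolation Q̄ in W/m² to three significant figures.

cos H₀ = −tan(+68.3°) tan(-22.800°) = 1.0563 ≥ 1 ⇒ polar night, H₀ = 0 and Q̄ = 0.

Q̄ ≈ 0.00 W/m²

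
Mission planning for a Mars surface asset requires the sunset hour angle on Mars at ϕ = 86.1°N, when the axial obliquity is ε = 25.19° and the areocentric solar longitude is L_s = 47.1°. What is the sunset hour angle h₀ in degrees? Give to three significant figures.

h₀ = 180°

sin δ = sin 25.19° × sin 47.1° = 0.31179, so δ = +18.167°.
Sunrise equation: cos h₀ = −tan ϕ · tan δ = -4.8134 ≤ −1, so the Sun never sets (polar day) and h₀ = π.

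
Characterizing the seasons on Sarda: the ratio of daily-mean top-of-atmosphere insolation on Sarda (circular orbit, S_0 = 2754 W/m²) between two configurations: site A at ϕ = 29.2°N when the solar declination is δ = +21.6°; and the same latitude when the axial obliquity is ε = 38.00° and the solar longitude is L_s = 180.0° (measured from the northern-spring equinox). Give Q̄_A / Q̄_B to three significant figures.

Q̄_A / Q̄_B ≈ 1.28

— Configuration A (ϕ=+29.2°):
cos h₀ = −tan(+29.2°) tan(+21.600°) = -0.2213, h₀ = 1.7939 rad.
Bracket: h₀ sin ϕ sin δ + cos ϕ cos δ sin h₀ = 1.7939×0.48786×0.36812 + 0.87292×0.92978×0.97521 = 0.322168 + 0.791503 = 1.113671.
Q̄ = (S_0/π) × [bracket] = (2754/π) × 1.113671 = 976.27 W/m².
— Configuration B (ϕ=+29.2°):
Solar declination: sin δ = sin ε · sin L_s = sin 38.00° × sin 180.0° = 0.00000, so δ = +0.000°.
cos h₀ = −tan(+29.2°) tan(+0.000°) = -0.0000, h₀ = 1.5708 rad.
Bracket: h₀ sin ϕ sin δ + cos ϕ cos δ sin h₀ = 1.5708×0.48786×0.00000 + 0.87292×1.00000×1.00000 = 0.000000 + 0.872920 = 0.872920.
Q̄ = (S_0/π) × [bracket] = (2754/π) × 0.872920 = 765.22 W/m².
Ratio Q̄_A / Q̄_B = 976.27 / 765.22 = 1.276.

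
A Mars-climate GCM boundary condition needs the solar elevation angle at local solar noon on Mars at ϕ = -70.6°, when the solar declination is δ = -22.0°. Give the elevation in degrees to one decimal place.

41.4°

At local noon the hour angle is zero, so the zenith angle equals |ϕ − δ| = |-70.6° − (-22.000°)| = 48.600°.
Elevation = 90° − 48.600° = 41.4°.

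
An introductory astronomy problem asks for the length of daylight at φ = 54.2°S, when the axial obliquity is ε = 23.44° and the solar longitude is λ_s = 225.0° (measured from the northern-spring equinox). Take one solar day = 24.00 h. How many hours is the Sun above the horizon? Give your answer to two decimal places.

Solar declination: sin δ = sin ε · sin λ_s = sin 23.44° × sin 225.0° = -0.28128, so δ = -16.337°.
cos H₀ = −tan φ · tan δ = −tan(-54.2°) × tan(-16.337°) = -0.4064, so H₀ = 1.9893 rad = 113.98°.
Daylight = 2H₀/(2π) × 24.00 h = (1.9893/π) × 24.00 = 15.20 h.

15.20 h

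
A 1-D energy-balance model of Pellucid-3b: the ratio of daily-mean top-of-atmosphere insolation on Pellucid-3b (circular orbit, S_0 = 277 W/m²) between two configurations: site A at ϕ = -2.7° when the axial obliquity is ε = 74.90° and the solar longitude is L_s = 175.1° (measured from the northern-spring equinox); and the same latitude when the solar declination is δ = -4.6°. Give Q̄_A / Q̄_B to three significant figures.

Q̄_A / Q̄_B ≈ 0.988

— Configuration A (ϕ=-2.7°):
Solar declination: sin δ = sin ε · sin L_s = sin 74.90° × sin 175.1° = 0.08247, so δ = +4.730°.
cos h₀ = −tan(-2.7°) tan(+4.730°) = 0.0039, h₀ = 1.5669 rad.
Bracket: h₀ sin ϕ sin δ + cos ϕ cos δ sin h₀ = 1.5669×-0.04711×0.08247 + 0.99889×0.99659×0.99999 = -0.006088 + 0.995474 = 0.989386.
Q̄ = (S_0/π) × [bracket] = (277/π) × 0.989386 = 87.236 W/m².
— Configuration B (ϕ=-2.7°):
cos h₀ = −tan(-2.7°) tan(-4.600°) = -0.0038, h₀ = 1.5746 rad.
Bracket: h₀ sin ϕ sin δ + cos ϕ cos δ sin h₀ = 1.5746×-0.04711×-0.08020 + 0.99889×0.99678×0.99999 = 0.005949 + 0.995664 = 1.001613.
Q̄ = (S_0/π) × [bracket] = (277/π) × 1.001613 = 88.314 W/m².
Ratio Q̄_A / Q̄_B = 87.236 / 88.314 = 0.9878.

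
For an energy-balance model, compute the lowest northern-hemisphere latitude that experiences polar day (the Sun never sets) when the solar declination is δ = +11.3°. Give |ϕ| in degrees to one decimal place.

|ϕ| = 78.7°

Polar day requires cos h₀ = −tan ϕ tan δ ≤ −1, i.e. tan ϕ tan δ ≥ 1.
The boundary is |tan ϕ| · |tan δ| = 1, so |ϕ| = 90° − |δ| = 90° − 11.3° = 78.7° in the northern hemisphere.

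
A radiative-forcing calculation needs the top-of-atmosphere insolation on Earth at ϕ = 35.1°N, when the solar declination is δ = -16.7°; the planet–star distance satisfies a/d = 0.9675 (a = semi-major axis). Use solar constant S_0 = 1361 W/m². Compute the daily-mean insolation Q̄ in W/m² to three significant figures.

cos h₀ = −tan(+35.1°) tan(-16.700°) = 0.2109, h₀ = 1.3583 rad.
Bracket: h₀ sin ϕ sin δ + cos ϕ cos δ sin h₀ = 1.3583×0.57501×-0.28736 + 0.81815×0.95782×0.97752 = -0.224439 + 0.766024 = 0.541585.
Inverse-square distance factor (a/d)² = 0.9675² = 0.936056.
Q̄ = (S_0/π) × 0.936056 × [bracket] = (1361/π) × 0.936056 × 0.541585 = 219.6 W/m².

Q̄ ≈ 220 W/m²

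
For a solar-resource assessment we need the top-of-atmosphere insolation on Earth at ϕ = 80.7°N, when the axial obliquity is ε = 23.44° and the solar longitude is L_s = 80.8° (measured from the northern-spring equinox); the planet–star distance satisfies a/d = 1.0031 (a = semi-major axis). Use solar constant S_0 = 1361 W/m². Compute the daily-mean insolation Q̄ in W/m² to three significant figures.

Q̄ ≈ 531 W/m²

Solar declination: sin δ = sin ε · sin L_s = sin 23.44° × sin 80.8° = 0.39267, so δ = +23.121°.
cos h₀ = −tan(+80.7°) tan(+23.121°) = -2.6073 ≤ −1 ⇒ polar day, h₀ = π.
Bracket: h₀ sin ϕ sin δ + cos ϕ cos δ sin h₀ = 3.1416×0.98686×0.39267 + 0.16160×0.91968×0.00000 = 1.217402 + 0.000000 = 1.217402.
Inverse-square distance factor (a/d)² = 1.0031² = 1.006210.
Q̄ = (S_0/π) × 1.006210 × [bracket] = (1361/π) × 1.006210 × 1.217402 = 530.7 W/m².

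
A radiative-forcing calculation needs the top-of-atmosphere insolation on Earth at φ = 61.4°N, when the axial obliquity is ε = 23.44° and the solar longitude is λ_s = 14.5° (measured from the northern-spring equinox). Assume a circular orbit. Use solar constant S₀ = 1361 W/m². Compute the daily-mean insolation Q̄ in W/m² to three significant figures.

Solar declination: sin δ = sin ε · sin λ_s = sin 23.44° × sin 14.5° = 0.09960, so δ = +5.716°.
cos H₀ = −tan(+61.4°) tan(+5.716°) = -0.1836, H₀ = 1.7554 rad.
Bracket: H₀ sin φ sin δ + cos φ cos δ sin H₀ = 1.7554×0.87798×0.09960 + 0.47869×0.99503×0.98300 = 0.153504 + 0.468214 = 0.621718.
Q̄ = (S₀/π) × [bracket] = (1361/π) × 0.621718 = 269.3 W/m².

Q̄ ≈ 269 W/m²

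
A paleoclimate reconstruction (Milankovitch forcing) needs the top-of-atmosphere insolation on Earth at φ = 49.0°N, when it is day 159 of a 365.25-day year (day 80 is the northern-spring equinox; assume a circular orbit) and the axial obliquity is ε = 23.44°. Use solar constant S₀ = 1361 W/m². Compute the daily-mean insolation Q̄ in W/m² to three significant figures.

Q̄ ≈ 493 W/m²

Solar longitude: λ_s = 360° × (159 − 80)/365.25 = 77.864°.
sin δ = sin 23.44° × sin 77.864° = 0.38890, so δ = +22.886°.
cos H₀ = −tan(+49.0°) tan(+22.886°) = -0.4856, H₀ = 2.0779 rad.
Bracket: H₀ sin φ sin δ + cos φ cos δ sin H₀ = 2.0779×0.75471×0.38890 + 0.65606×0.92128×0.87418 = 0.609878 + 0.528367 = 1.138245.
Q̄ = (S₀/π) × [bracket] = (1361/π) × 1.138245 = 493.1 W/m².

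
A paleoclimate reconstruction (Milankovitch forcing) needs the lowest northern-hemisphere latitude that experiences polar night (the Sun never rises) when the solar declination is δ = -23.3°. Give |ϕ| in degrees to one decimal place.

Polar night requires cos h₀ = −tan ϕ tan δ ≥ 1, i.e. tan ϕ tan δ ≤ −1.
The boundary is |tan ϕ| · |tan δ| = 1, so |ϕ| = 90° − |δ| = 90° − 23.3° = 66.7° in the northern hemisphere.

|ϕ| = 66.7°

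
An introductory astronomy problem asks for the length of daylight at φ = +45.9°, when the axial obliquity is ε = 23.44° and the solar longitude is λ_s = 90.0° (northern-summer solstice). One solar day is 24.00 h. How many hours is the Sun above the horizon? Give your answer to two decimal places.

Solar declination: sin δ = sin ε · sin λ_s = sin 23.44° × sin 90.0° = 0.39779, so δ = +23.440°.
cos H₀ = −tan φ · tan δ = −tan(+45.9°) × tan(+23.440°) = -0.4474, so H₀ = 2.0347 rad = 116.58°.
Daylight = 2H₀/(2π) × 24.00 h = (2.0347/π) × 24.00 = 15.54 h.

15.54 h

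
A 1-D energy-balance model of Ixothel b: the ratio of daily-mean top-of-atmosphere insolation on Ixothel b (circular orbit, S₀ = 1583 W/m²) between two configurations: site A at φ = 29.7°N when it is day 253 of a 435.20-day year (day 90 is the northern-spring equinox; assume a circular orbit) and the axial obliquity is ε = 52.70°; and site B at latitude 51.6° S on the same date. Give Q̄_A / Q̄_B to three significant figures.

Q̄_A / Q̄_B ≈ 48.5

— Configuration A (φ=+29.7°):
Solar longitude: λ_s = 360° × (253 − 90)/435.20 = 134.835°.
sin δ = sin 52.70° × sin 134.835° = 0.56411, so δ = +34.340°.
cos H₀ = −tan(+29.7°) tan(+34.340°) = -0.3897, H₀ = 1.9711 rad.
Bracket: H₀ sin φ sin δ + cos φ cos δ sin H₀ = 1.9711×0.49546×0.56411 + 0.86863×0.82570×0.92095 = 0.550911 + 0.660531 = 1.211442.
Q̄ = (S₀/π) × [bracket] = (1583/π) × 1.211442 = 610.43 W/m².
— Configuration B (φ=-51.6°):
cos H₀ = −tan(-51.6°) tan(+34.340°) = 0.8620, H₀ = 0.5317 rad.
Bracket: H₀ sin φ sin δ + cos φ cos δ sin H₀ = 0.5317×-0.78369×0.56411 + 0.62115×0.82570×0.50697 = -0.235058 + 0.260017 = 0.024959.
Q̄ = (S₀/π) × [bracket] = (1583/π) × 0.024959 = 12.576 W/m².
Ratio Q̄_A / Q̄_B = 610.43 / 12.576 = 48.54.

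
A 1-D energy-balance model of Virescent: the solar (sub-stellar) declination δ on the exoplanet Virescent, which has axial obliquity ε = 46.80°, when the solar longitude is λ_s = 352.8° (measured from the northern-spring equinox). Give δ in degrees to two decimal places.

sin δ = sin ε · sin λ_s = sin 46.80° × sin 352.8° = -0.091364.
δ = arcsin(-0.091364) = -5.24°.

δ = -5.24°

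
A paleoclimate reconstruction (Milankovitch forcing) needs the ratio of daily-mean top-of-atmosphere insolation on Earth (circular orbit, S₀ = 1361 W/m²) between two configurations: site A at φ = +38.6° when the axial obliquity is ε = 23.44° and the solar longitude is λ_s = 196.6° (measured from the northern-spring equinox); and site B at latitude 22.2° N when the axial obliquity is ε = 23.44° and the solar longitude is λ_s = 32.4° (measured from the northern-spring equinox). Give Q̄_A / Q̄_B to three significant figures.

— Configuration A (φ=+38.6°):
Solar declination: sin δ = sin ε · sin λ_s = sin 23.44° × sin 196.6° = -0.11364, so δ = -6.525°.
cos H₀ = −tan(+38.6°) tan(-6.525°) = 0.0913, H₀ = 1.4794 rad.
Bracket: H₀ sin φ sin δ + cos φ cos δ sin H₀ = 1.4794×0.62388×-0.11364 + 0.78152×0.99352×0.99582 = -0.104886 + 0.773210 = 0.668324.
Q̄ = (S₀/π) × [bracket] = (1361/π) × 0.668324 = 289.53 W/m².
— Configuration B (φ=+22.2°):
Solar declination: sin δ = sin ε · sin λ_s = sin 23.44° × sin 32.4° = 0.21315, so δ = +12.307°.
cos H₀ = −tan(+22.2°) tan(+12.307°) = -0.0890, H₀ = 1.6599 rad.
Bracket: H₀ sin φ sin δ + cos φ cos δ sin H₀ = 1.6599×0.37784×0.21315 + 0.92587×0.97702×0.99603 = 0.133683 + 0.901002 = 1.034685.
Q̄ = (S₀/π) × [bracket] = (1361/π) × 1.034685 = 448.25 W/m².
Ratio Q̄_A / Q̄_B = 289.53 / 448.25 = 0.6459.

Q̄_A / Q̄_B ≈ 0.646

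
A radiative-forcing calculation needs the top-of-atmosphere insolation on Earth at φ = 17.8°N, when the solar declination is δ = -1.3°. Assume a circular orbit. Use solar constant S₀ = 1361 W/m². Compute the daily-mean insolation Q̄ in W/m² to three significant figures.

cos H₀ = −tan(+17.8°) tan(-1.300°) = 0.0073, H₀ = 1.5635 rad.
Bracket: H₀ sin φ sin δ + cos φ cos δ sin H₀ = 1.5635×0.30570×-0.02269 + 0.95213×0.99974×0.99997 = -0.010845 + 0.951854 = 0.941009.
Q̄ = (S₀/π) × [bracket] = (1361/π) × 0.941009 = 407.7 W/m².

Q̄ ≈ 408 W/m²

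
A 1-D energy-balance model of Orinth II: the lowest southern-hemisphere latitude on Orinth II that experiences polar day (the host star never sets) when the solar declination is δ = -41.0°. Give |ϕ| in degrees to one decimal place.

|ϕ| = 49.0°

Polar day requires cos h₀ = −tan ϕ tan δ ≤ −1, i.e. tan ϕ tan δ ≥ 1.
The boundary is |tan ϕ| · |tan δ| = 1, so |ϕ| = 90° − |δ| = 90° − 41.0° = 49.0° in the southern hemisphere.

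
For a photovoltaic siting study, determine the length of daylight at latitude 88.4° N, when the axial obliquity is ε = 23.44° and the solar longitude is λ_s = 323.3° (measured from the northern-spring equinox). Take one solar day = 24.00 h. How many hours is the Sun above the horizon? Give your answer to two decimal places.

Solar declination: sin δ = sin ε · sin λ_s = sin 23.44° × sin 323.3° = -0.23773, so δ = -13.753°.
cos H₀ = −tan φ · tan δ = 8.7620 ≥ 1, so the Sun never rises (polar night) and H₀ = 0.
Daylight = 2H₀/(2π) × 24.00 h = (0.0000/π) × 24.00 = 0.00 h.

0.00 h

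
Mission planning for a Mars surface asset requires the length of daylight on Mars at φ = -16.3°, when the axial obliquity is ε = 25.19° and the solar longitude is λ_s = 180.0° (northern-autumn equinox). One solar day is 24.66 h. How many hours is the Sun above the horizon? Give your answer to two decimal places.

12.33 h

Solar declination: sin δ = sin ε · sin λ_s = sin 25.19° × sin 180.0° = 0.00000, so δ = +0.000°.
cos H₀ = −tan φ · tan δ = −tan(-16.3°) × tan(+0.000°) = 0.0000, so H₀ = 1.5708 rad = 90.00°.
Daylight = 2H₀/(2π) × 24.66 h = (1.5708/π) × 24.66 = 12.33 h.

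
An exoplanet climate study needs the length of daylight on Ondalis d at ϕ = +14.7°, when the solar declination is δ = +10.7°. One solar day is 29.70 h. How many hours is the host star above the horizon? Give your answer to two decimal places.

cos h₀ = −tan ϕ · tan δ = −tan(+14.7°) × tan(+10.700°) = -0.0496, so h₀ = 1.6204 rad = 92.84°.
Daylight = 2h₀/(2π) × 29.70 h = (1.6204/π) × 29.70 = 15.32 h.

15.32 h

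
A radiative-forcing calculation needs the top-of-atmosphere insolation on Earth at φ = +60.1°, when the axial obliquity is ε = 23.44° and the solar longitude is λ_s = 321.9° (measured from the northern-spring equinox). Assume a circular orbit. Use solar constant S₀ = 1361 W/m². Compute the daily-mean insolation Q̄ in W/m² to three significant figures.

Solar declination: sin δ = sin ε · sin λ_s = sin 23.44° × sin 321.9° = -0.24545, so δ = -14.208°.
cos H₀ = −tan(+60.1°) tan(-14.208°) = 0.4403, H₀ = 1.1148 rad.
Bracket: H₀ sin φ sin δ + cos φ cos δ sin H₀ = 1.1148×0.86690×-0.24545 + 0.49849×0.96941×0.89784 = -0.237208 + 0.433873 = 0.196665.
Q̄ = (S₀/π) × [bracket] = (1361/π) × 0.196665 = 85.20 W/m².

Q̄ ≈ 85.2 W/m²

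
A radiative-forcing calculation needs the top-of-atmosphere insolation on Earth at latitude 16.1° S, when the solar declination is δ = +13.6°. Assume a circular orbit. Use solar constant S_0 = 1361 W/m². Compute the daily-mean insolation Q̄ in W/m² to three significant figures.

cos h₀ = −tan(-16.1°) tan(+13.600°) = 0.0698, h₀ = 1.5009 rad.
Bracket: h₀ sin ϕ sin δ + cos ϕ cos δ sin h₀ = 1.5009×-0.27731×0.23514 + 0.96078×0.97196×0.99756 = -0.097869 + 0.931561 = 0.833692.
Q̄ = (S_0/π) × [bracket] = (1361/π) × 0.833692 = 361.2 W/m².

Q̄ ≈ 361 W/m²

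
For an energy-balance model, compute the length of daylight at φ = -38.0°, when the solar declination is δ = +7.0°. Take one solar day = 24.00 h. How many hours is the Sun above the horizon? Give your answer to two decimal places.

11.27 h

cos H₀ = −tan φ · tan δ = −tan(-38.0°) × tan(+7.000°) = 0.0959, so H₀ = 1.4747 rad = 84.50°.
Daylight = 2H₀/(2π) × 24.00 h = (1.4747/π) × 24.00 = 11.27 h.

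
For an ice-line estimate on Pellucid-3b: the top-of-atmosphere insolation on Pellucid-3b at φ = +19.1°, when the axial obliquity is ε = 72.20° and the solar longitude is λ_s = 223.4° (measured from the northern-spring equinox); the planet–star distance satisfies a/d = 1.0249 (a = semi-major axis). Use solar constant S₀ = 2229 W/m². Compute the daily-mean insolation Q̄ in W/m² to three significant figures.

Solar declination: sin δ = sin ε · sin λ_s = sin 72.20° × sin 223.4° = -0.65420, so δ = -40.859°.
cos H₀ = −tan(+19.1°) tan(-40.859°) = 0.2995, H₀ = 1.2666 rad.
Bracket: H₀ sin φ sin δ + cos φ cos δ sin H₀ = 1.2666×0.32722×-0.65420 + 0.94495×0.75632×0.95409 = -0.271138 + 0.681873 = 0.410735.
Inverse-square distance factor (a/d)² = 1.0249² = 1.050420.
Q̄ = (S₀/π) × 1.050420 × [bracket] = (2229/π) × 1.050420 × 0.410735 = 306.1 W/m².

Q̄ ≈ 306 W/m²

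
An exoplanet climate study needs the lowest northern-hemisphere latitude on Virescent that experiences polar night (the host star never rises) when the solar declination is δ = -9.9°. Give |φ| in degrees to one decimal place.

Polar night requires cos H₀ = −tan φ tan δ ≥ 1, i.e. tan φ tan δ ≤ −1.
The boundary is |tan φ| · |tan δ| = 1, so |φ| = 90° − |δ| = 90° − 9.9° = 80.1° in the northern hemisphere.

|φ| = 80.1°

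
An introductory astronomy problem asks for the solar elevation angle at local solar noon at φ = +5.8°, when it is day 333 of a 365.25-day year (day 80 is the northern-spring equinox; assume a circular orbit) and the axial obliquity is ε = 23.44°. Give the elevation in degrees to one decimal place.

62.3°

Solar longitude: λ_s = 360° × (333 − 80)/365.25 = 249.363°.
sin δ = sin 23.44° × sin 249.363° = -0.37226, so δ = -21.855°.
At local noon the hour angle is zero, so the zenith angle equals |φ − δ| = |+5.8° − (-21.855°)| = 27.655°.
Elevation = 90° − 27.655° = 62.3°.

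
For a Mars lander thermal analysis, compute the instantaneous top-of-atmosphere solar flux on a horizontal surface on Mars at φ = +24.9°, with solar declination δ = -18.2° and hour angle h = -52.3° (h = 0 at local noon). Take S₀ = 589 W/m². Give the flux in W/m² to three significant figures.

233 W/m²

cos θ_z = sin φ sin δ + cos φ cos δ cos h = -0.131504 + 0.526932 = 0.395428.
Flux = S₀ · cos θ_z = 589 × 0.395428 = 232.9 W/m².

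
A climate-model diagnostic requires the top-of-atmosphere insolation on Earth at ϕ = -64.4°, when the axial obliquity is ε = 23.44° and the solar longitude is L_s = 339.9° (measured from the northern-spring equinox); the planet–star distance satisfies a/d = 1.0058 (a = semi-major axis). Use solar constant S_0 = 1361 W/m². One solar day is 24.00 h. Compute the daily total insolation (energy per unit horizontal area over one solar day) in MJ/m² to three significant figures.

24.2 MJ/m²

Solar declination: sin δ = sin ε · sin L_s = sin 23.44° × sin 339.9° = -0.13670, so δ = -7.857°.
cos h₀ = −tan(-64.4°) tan(-7.857°) = -0.2880, h₀ = 1.8630 rad.
Bracket: h₀ sin ϕ sin δ + cos ϕ cos δ sin h₀ = 1.8630×-0.90183×-0.13670 + 0.43209×0.99061×0.95762 = 0.229671 + 0.409893 = 0.639564.
Inverse-square distance factor (a/d)² = 1.0058² = 1.011634.
Q̄ = (S_0/π) × 1.011634 × [bracket] = (1361/π) × 1.011634 × 0.639564 = 280.30 W/m².
Daily total = Q̄ × 24.00 h × 3600 s/h = 280.30 × 24.00 × 3600 / 10⁶ = 24.22 MJ/m².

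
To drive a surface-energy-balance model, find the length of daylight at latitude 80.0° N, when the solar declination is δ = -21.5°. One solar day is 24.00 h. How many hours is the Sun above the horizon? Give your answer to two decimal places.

cos h₀ = −tan ϕ · tan δ = 2.2340 ≥ 1, so the Sun never rises (polar night) and h₀ = 0.
Daylight = 2h₀/(2π) × 24.00 h = (0.0000/π) × 24.00 = 0.00 h.

0.00 h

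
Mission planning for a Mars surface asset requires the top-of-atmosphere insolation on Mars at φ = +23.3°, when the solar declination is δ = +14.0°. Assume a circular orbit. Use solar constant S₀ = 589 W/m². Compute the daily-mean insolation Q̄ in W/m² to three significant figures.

cos H₀ = −tan(+23.3°) tan(+14.000°) = -0.1074, H₀ = 1.6784 rad.
Bracket: H₀ sin φ sin δ + cos φ cos δ sin H₀ = 1.6784×0.39555×0.24192 + 0.91845×0.97030×0.99422 = 0.160609 + 0.886021 = 1.046630.
Q̄ = (S₀/π) × [bracket] = (589/π) × 1.046630 = 196.2 W/m².

Q̄ ≈ 196 W/m²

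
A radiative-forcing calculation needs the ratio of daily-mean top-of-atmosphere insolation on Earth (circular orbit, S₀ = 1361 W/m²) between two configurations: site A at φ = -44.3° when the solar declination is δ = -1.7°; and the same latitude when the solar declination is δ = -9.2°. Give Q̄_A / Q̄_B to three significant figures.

— Configuration A (φ=-44.3°):
cos H₀ = −tan(-44.3°) tan(-1.700°) = -0.0290, H₀ = 1.5998 rad.
Bracket: H₀ sin φ sin δ + cos φ cos δ sin H₀ = 1.5998×-0.69842×-0.02967 + 0.71569×0.99956×0.99958 = 0.033151 + 0.715075 = 0.748226.
Q̄ = (S₀/π) × [bracket] = (1361/π) × 0.748226 = 324.15 W/m².
— Configuration B (φ=-44.3°):
cos H₀ = −tan(-44.3°) tan(-9.200°) = -0.1581, H₀ = 1.7295 rad.
Bracket: H₀ sin φ sin δ + cos φ cos δ sin H₀ = 1.7295×-0.69842×-0.15988 + 0.71569×0.98714×0.98743 = 0.193122 + 0.697606 = 0.890728.
Q̄ = (S₀/π) × [bracket] = (1361/π) × 0.890728 = 385.88 W/m².
Ratio Q̄_A / Q̄_B = 324.15 / 385.88 = 0.8400.

Q̄_A / Q̄_B ≈ 0.840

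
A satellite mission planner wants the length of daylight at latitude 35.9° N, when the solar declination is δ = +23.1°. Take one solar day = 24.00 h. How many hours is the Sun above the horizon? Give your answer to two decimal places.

14.40 h

cos h₀ = −tan ϕ · tan δ = −tan(+35.9°) × tan(+23.100°) = -0.3088, so h₀ = 1.8847 rad = 107.98°.
Daylight = 2h₀/(2π) × 24.00 h = (1.8847/π) × 24.00 = 14.40 h.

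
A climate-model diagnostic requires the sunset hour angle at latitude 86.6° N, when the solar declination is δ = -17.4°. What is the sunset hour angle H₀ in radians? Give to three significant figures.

cos H₀ = −tan φ · tan δ = 5.2748 ≥ 1, so the Sun never rises (polar night) and H₀ = 0.

H₀ = 0.00 rad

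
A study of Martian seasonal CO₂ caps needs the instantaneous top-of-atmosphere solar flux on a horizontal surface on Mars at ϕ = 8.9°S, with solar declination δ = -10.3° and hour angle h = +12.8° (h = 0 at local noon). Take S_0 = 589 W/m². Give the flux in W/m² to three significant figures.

cos θ_z = sin ϕ sin δ + cos ϕ cos δ cos h = 0.027663 + 0.947883 = 0.975546.
Flux = S_0 · cos θ_z = 589 × 0.975546 = 574.6 W/m².

575 W/m²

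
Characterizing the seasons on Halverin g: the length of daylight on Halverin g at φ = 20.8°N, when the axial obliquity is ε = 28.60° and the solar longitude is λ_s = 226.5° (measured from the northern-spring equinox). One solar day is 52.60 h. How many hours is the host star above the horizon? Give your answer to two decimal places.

Solar declination: sin δ = sin ε · sin λ_s = sin 28.60° × sin 226.5° = -0.34723, so δ = -20.318°.
cos H₀ = −tan φ · tan δ = −tan(+20.8°) × tan(-20.318°) = 0.1407, so H₀ = 1.4297 rad = 81.91°.
Daylight = 2H₀/(2π) × 52.60 h = (1.4297/π) × 52.60 = 23.94 h.

23.94 h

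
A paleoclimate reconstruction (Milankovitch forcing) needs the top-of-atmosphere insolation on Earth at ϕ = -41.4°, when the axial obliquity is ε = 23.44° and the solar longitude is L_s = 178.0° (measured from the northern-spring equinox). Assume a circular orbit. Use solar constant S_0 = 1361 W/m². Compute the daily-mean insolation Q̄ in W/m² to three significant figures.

Solar declination: sin δ = sin ε · sin L_s = sin 23.44° × sin 178.0° = 0.01388, so δ = +0.795°.
cos h₀ = −tan(-41.4°) tan(+0.795°) = 0.0122, h₀ = 1.5586 rad.
Bracket: h₀ sin ϕ sin δ + cos ϕ cos δ sin h₀ = 1.5586×-0.66131×0.01388 + 0.75011×0.99990×0.99993 = -0.014306 + 0.749982 = 0.735676.
Q̄ = (S_0/π) × [bracket] = (1361/π) × 0.735676 = 318.7 W/m².

Q̄ ≈ 319 W/m²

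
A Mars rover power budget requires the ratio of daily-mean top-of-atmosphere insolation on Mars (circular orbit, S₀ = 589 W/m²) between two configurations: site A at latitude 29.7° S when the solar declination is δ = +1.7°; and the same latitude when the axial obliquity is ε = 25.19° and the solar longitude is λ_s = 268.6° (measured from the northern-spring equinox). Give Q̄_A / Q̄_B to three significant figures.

— Configuration A (φ=-29.7°):
cos H₀ = −tan(-29.7°) tan(+1.700°) = 0.0169, H₀ = 1.5539 rad.
Bracket: H₀ sin φ sin δ + cos φ cos δ sin H₀ = 1.5539×-0.49546×0.02967 + 0.86863×0.99956×0.99986 = -0.022843 + 0.868126 = 0.845283.
Q̄ = (S₀/π) × [bracket] = (589/π) × 0.845283 = 158.48 W/m².
— Configuration B (φ=-29.7°):
Solar declination: sin δ = sin ε · sin λ_s = sin 25.19° × sin 268.6° = -0.42549, so δ = -25.182°.
cos H₀ = −tan(-29.7°) tan(-25.182°) = -0.2682, H₀ = 1.8423 rad.
Bracket: H₀ sin φ sin δ + cos φ cos δ sin H₀ = 1.8423×-0.49546×-0.42549 + 0.86863×0.90496×0.96337 = 0.388381 + 0.757281 = 1.145662.
Q̄ = (S₀/π) × [bracket] = (589/π) × 1.145662 = 214.79 W/m².
Ratio Q̄_A / Q̄_B = 158.48 / 214.79 = 0.7378.

Q̄_A / Q̄_B ≈ 0.738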